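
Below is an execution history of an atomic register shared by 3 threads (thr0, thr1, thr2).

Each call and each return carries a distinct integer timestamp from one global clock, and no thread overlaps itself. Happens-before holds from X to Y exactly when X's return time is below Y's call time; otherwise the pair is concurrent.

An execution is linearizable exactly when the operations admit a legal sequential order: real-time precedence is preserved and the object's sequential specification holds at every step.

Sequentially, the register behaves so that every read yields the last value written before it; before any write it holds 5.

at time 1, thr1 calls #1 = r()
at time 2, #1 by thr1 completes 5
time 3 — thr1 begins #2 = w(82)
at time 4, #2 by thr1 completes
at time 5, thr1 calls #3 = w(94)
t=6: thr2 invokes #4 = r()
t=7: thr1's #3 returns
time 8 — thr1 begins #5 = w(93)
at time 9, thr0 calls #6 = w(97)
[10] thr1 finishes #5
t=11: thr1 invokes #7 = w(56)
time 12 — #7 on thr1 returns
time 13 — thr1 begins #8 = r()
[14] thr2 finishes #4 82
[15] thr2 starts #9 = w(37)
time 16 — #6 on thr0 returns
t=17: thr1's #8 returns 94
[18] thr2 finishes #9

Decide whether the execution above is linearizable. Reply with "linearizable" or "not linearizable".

through event 16 a valid linearization exists; event 17 (#8 responding at time 17) ends that
every one of the 24 real-time-consistent orders over 8 completed atomic register ops fails the sequential spec
completion choices over the 1 pending operation (#9) were checked; none helps
for example #1, #2, #3, #4, #5, #6, #7, #8 (pending dropped) fails at step 4: #4 r() → 82 is not legal there
for example #1, #2, #3, #4, #5, #7, #6, #8 (pending dropped) fails at step 4: #4 r() → 82 is not legal there

not linearizable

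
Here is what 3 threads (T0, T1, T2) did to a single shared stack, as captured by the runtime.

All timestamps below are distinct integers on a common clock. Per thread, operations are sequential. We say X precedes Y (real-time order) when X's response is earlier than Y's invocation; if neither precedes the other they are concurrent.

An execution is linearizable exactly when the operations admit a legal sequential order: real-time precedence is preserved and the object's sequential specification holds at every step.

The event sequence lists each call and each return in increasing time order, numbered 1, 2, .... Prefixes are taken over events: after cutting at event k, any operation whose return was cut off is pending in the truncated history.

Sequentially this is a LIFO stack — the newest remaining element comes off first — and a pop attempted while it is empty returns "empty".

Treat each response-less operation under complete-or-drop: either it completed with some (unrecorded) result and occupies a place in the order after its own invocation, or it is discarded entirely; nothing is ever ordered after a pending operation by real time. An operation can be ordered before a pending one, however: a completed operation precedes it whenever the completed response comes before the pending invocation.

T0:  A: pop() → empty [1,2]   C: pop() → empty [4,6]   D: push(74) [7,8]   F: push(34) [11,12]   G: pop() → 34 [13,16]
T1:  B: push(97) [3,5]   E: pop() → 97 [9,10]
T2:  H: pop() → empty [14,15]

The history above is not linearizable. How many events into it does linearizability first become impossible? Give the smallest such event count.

10

a valid linearization of events 1..9 exists, for instance A, C, B, D:
after step 1 (A pop() → empty): stack <>
after step 2 (C pop() → empty): stack <>
after step 3 (B push(97)): stack <97>
after step 4 (D push(74)): stack <97,74>
once event 10 joins (E's response, time 10), exhaustive search finds no witness
take A, B, C, D, E: step 3 already fails, because C pop() → empty cannot occur there
take A, C, B, D, E: step 5 already fails, because E pop() → 97 cannot occur there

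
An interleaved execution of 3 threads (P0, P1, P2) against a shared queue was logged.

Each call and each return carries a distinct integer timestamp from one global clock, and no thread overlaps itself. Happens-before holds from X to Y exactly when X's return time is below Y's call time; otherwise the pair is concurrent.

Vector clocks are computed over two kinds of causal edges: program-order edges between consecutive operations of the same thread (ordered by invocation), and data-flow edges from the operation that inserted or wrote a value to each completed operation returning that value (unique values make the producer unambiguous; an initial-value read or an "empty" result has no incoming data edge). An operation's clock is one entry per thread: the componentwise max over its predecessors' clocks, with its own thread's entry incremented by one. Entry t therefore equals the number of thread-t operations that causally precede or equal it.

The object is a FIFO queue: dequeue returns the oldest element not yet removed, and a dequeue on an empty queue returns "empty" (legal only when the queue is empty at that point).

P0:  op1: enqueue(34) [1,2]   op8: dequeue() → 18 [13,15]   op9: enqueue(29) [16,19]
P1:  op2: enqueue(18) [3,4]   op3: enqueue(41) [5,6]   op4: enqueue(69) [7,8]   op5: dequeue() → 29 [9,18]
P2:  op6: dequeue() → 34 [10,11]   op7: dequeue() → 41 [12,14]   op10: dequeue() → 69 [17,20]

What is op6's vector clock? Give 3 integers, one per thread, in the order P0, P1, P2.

VC(op2, invoked at 3): no causal predecessors; +1 on P1 → (0, 1, 0)
VC(op1, invoked at 1): no causal predecessors; +1 on P0 → (1, 0, 0)
invoked at 5, op3 merges VC(op2)=(0, 1, 0) and bumps P1's slot → (0, 2, 0)
invoked at 10, op6 merges VC(op1)=(1, 0, 0) and bumps P2's slot → (1, 0, 1)
invoked at 7, op4 merges VC(op3)=(0, 2, 0) and bumps P1's slot → (0, 3, 0)
invoked at 13, op8 merges VC(op1)=(1, 0, 0), VC(op2)=(0, 1, 0) and bumps P0's slot → (2, 1, 0)
invoked at 16, op9 merges VC(op8)=(2, 1, 0) and bumps P0's slot → (3, 1, 0)
invoked at 12, op7 merges VC(op3)=(0, 2, 0), VC(op6)=(1, 0, 1) and bumps P2's slot → (1, 2, 2)
invoked at 17, op10 merges VC(op4)=(0, 3, 0), VC(op7)=(1, 2, 2) and bumps P2's slot → (1, 3, 3)
invoked at 9, op5 merges VC(op4)=(0, 3, 0), VC(op9)=(3, 1, 0) and bumps P1's slot → (3, 4, 0)
target: VC(op6) = (1, 0, 1)

(1, 0, 1)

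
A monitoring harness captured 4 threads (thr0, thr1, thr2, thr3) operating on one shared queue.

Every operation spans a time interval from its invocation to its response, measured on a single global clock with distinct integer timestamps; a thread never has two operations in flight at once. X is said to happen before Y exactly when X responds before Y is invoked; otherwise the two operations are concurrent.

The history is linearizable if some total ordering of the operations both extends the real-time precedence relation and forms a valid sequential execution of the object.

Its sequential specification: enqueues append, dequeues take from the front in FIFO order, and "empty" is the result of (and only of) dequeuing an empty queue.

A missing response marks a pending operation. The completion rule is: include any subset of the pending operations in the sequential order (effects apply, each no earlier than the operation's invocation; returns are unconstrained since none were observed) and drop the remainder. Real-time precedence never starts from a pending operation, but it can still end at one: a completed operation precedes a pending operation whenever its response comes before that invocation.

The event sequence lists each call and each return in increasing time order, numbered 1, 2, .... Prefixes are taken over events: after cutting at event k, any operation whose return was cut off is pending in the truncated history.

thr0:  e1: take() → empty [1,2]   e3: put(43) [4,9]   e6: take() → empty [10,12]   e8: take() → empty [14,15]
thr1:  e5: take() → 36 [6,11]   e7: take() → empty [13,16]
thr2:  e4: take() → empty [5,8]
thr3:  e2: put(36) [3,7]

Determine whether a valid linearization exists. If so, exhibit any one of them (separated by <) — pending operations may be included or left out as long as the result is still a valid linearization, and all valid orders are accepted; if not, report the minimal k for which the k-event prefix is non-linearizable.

not linearizable — minimal violating prefix: 12 events

cut after 11 events: linearizable; cut after 12 events (e6 responds, time 12): not linearizable
6 completed operations, 30 real-time-consistent orders — every queue replay fails
one such order, e1, e2, e3, e4, e5, e6, breaks at step 4 where e4 take() → empty is illegal
one such order, e1, e2, e3, e4, e6, e5, breaks at step 4 where e4 take() → empty is illegal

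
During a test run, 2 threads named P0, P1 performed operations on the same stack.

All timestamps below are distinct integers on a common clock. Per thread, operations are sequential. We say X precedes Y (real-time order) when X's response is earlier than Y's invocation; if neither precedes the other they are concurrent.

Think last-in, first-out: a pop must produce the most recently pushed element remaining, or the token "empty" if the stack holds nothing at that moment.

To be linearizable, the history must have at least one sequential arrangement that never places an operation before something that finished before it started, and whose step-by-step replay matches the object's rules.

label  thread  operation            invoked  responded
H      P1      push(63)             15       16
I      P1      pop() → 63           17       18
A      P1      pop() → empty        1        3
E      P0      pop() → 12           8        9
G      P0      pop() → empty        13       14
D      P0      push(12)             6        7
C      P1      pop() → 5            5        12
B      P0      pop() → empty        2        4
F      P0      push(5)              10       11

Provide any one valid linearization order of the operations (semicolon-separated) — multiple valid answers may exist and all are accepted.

after step 1 (A pop() → empty): stack <>
after step 2 (B pop() → empty): stack <>
after step 3 (D push(12)): stack <12>
after step 4 (E pop() → 12): stack <>
after step 5 (F push(5)): stack <5>
after step 6 (C pop() → 5): stack <>
after step 7 (G pop() → empty): stack <>
after step 8 (H push(63)): stack <63>
after step 9 (I pop() → 63): stack <>

A; B; D; E; F; C; G; H; I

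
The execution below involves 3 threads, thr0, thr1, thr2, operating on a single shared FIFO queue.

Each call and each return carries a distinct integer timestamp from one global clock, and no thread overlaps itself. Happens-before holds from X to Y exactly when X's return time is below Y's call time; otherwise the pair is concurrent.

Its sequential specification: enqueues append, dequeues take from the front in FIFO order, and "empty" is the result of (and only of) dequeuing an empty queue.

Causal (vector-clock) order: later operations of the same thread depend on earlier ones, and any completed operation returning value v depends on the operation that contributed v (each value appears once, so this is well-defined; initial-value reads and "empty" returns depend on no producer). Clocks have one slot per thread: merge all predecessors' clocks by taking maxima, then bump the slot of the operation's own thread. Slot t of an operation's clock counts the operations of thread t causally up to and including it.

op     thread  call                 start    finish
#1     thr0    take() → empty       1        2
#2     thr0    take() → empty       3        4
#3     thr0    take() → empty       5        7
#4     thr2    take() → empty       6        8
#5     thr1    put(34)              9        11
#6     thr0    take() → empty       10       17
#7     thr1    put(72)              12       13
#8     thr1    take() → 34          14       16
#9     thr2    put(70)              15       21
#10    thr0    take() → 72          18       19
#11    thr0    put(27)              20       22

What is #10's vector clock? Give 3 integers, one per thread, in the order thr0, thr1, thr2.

(5, 2, 0)

VC(#4, invoked at 6): no causal predecessors; +1 on thr2 → (0, 0, 1)
VC(#5, invoked at 9): no causal predecessors; +1 on thr1 → (0, 1, 0)
VC(#1, invoked at 1): no causal predecessors; +1 on thr0 → (1, 0, 0)
invoked at 15, #9 merges VC(#4)=(0, 0, 1) and bumps thr2's slot → (0, 0, 2)
invoked at 12, #7 merges VC(#5)=(0, 1, 0) and bumps thr1's slot → (0, 2, 0)
invoked at 3, #2 merges VC(#1)=(1, 0, 0) and bumps thr0's slot → (2, 0, 0)
invoked at 14, #8 merges VC(#5)=(0, 1, 0), VC(#7)=(0, 2, 0) and bumps thr1's slot → (0, 3, 0)
invoked at 5, #3 merges VC(#2)=(2, 0, 0) and bumps thr0's slot → (3, 0, 0)
invoked at 10, #6 merges VC(#3)=(3, 0, 0) and bumps thr0's slot → (4, 0, 0)
invoked at 18, #10 merges VC(#6)=(4, 0, 0), VC(#7)=(0, 2, 0) and bumps thr0's slot → (5, 2, 0)
invoked at 20, #11 merges VC(#10)=(5, 2, 0) and bumps thr0's slot → (6, 2, 0)
target: VC(#10) = (5, 2, 0)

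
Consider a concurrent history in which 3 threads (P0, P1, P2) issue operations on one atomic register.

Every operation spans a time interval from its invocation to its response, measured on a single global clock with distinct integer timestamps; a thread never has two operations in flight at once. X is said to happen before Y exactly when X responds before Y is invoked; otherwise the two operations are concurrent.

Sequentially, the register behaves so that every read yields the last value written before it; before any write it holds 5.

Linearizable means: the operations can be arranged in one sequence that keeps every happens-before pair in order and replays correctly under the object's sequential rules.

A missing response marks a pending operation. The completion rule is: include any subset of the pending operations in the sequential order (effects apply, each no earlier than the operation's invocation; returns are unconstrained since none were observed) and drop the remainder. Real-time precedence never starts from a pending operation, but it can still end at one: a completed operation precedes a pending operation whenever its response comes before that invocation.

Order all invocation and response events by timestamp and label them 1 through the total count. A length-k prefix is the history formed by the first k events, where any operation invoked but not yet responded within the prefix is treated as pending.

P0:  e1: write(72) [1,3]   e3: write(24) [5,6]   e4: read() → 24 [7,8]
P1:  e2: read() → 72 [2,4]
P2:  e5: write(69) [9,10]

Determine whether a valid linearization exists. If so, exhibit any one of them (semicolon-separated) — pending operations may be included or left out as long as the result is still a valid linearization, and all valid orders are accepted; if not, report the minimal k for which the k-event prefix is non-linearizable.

1. e1 write(72), leaving value 72
2. e2 read() → 72, leaving value 72
3. e3 write(24), leaving value 24
4. e4 read() → 24, leaving value 24
5. e5 write(69), leaving value 69

linearizable — witness: e1; e2; e3; e4; e5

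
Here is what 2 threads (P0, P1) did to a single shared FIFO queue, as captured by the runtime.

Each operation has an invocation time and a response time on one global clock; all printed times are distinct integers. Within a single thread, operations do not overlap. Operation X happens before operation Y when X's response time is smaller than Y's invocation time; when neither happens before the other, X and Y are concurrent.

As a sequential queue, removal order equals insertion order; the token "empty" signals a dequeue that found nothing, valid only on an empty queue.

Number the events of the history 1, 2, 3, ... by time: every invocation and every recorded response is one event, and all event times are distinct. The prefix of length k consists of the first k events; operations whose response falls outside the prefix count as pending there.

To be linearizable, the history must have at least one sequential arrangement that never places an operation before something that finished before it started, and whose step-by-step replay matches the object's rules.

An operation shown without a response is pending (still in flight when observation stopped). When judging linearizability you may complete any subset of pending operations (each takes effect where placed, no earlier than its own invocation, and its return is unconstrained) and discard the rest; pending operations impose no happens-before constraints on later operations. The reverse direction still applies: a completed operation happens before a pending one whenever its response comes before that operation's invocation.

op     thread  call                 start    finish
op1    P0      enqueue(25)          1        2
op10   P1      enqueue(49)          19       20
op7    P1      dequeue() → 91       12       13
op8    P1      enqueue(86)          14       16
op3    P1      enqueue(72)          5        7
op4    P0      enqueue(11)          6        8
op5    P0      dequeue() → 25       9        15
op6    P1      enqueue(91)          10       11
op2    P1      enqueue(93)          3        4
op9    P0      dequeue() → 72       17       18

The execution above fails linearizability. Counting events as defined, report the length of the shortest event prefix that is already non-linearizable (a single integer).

13

one valid order for events 1..12 is op1, op2, op3, op4, op5, op6:
step 1: op1 enqueue(25) — queue <25>
step 2: op2 enqueue(93) — queue <25,93>
step 3: op3 enqueue(72) — queue <25,93,72>
step 4: op4 enqueue(11) — queue <25,93,72,11>
step 5: op5 dequeue() (pending, included) — queue <93,72,11>
step 6: op6 enqueue(91) — queue <93,72,11,91>
at event 13 (op7's time-13 response) nothing linearizes any more
every completion of the 1 pending operation (op5) was checked; none linearizes
take op1, op2, op3, op4, op6, op7 (pending dropped): step 6 already fails, because op7 dequeue() → 91 cannot occur there
take op1, op2, op4, op3, op6, op7 (pending dropped): step 6 already fails, because op7 dequeue() → 91 cannot occur there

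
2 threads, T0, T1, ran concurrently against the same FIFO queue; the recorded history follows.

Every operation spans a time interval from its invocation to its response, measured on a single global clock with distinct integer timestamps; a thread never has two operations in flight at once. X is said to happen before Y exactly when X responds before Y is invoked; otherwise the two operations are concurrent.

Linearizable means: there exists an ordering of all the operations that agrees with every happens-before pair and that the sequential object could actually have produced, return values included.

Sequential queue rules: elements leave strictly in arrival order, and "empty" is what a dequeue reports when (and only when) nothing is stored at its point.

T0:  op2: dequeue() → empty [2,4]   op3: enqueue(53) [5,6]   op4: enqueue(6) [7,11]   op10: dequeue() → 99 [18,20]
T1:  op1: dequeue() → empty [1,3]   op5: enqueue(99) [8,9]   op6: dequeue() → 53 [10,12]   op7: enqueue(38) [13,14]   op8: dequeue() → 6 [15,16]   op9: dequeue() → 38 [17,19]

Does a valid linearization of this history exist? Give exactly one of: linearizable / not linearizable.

linearizable

a witness: op1, op2, op3, op4, op5, op6, op7, op8, op10, op9
step 1: op1 dequeue() → empty — queue <>
step 2: op2 dequeue() → empty — queue <>
step 3: op3 enqueue(53) — queue <53>
step 4: op4 enqueue(6) — queue <53,6>
step 5: op5 enqueue(99) — queue <53,6,99>
step 6: op6 dequeue() → 53 — queue <6,99>
step 7: op7 enqueue(38) — queue <6,99,38>
step 8: op8 dequeue() → 6 — queue <99,38>
step 9: op10 dequeue() → 99 — queue <38>
step 10: op9 dequeue() → 38 — queue <>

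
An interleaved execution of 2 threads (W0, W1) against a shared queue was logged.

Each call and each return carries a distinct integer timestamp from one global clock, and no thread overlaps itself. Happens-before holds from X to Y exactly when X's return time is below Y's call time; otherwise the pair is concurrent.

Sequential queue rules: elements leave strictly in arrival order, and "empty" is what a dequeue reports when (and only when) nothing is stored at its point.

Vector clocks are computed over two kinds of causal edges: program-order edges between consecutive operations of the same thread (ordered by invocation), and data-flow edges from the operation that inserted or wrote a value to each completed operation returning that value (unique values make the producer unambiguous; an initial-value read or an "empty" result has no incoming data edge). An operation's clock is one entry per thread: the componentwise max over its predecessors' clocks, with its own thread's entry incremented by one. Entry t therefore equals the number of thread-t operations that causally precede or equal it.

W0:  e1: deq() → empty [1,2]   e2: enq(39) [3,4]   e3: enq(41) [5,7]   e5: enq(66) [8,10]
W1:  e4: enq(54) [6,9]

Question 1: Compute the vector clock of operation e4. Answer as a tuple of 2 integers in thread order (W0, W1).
Answer: (0, 1)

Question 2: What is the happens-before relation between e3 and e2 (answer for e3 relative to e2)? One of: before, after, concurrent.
Answer: after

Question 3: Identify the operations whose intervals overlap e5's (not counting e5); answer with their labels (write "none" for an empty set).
Answer: e4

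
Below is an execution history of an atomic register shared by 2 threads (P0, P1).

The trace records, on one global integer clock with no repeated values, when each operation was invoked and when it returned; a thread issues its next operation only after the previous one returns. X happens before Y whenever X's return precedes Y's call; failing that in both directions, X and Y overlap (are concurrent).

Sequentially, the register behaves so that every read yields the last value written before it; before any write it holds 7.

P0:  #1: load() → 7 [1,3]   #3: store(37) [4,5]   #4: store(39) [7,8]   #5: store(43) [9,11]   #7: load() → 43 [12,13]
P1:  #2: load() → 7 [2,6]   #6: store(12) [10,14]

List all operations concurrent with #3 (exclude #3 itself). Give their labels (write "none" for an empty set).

#3 spans [4,5]: anything still running between times 4 and 5 counts as concurrent
#1 [1,3]: before
#2 [2,6]: concurrent
#4 [7,8]: after
#5 [9,11]: after
#6 [10,14]: after
#7 [12,13]: after

#2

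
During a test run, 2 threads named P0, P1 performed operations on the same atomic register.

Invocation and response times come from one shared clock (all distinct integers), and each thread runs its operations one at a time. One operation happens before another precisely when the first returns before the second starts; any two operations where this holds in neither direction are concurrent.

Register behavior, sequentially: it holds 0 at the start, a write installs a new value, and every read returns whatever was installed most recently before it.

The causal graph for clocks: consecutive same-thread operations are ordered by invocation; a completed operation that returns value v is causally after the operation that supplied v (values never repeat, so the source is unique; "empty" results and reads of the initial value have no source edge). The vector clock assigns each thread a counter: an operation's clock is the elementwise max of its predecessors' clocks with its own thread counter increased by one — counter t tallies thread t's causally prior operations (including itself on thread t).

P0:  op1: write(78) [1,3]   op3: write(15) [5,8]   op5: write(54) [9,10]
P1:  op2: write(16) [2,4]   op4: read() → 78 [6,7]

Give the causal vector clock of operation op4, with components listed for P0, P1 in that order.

VC(op2, invoked at 2): no causal predecessors; +1 on P1 → (0, 1)
VC(op1, invoked at 1): no causal predecessors; +1 on P0 → (1, 0)
merge at op3 (invoked 5): VC(op1)=(1, 0), own-thread bump on P0 → (2, 0)
merge at op4 (invoked 6): VC(op1)=(1, 0), VC(op2)=(0, 1), own-thread bump on P1 → (1, 2)
merge at op5 (invoked 9): VC(op3)=(2, 0), own-thread bump on P0 → (3, 0)
target: VC(op4) = (1, 2)

(1, 2)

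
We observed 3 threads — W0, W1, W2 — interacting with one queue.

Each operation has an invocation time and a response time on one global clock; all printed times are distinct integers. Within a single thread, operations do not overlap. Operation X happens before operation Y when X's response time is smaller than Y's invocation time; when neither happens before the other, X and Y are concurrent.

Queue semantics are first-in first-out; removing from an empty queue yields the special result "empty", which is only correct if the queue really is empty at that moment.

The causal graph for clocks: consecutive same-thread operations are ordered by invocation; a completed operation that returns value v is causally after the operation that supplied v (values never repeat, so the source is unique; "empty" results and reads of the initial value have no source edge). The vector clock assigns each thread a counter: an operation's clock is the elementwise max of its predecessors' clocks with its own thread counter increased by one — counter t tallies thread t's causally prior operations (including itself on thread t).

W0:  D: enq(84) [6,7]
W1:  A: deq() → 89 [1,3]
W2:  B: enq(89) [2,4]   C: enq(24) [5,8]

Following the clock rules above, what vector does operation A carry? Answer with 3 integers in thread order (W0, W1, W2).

root op B, invoked 2: fresh clock plus W2's own tick → (0, 0, 1)
root op D, invoked 6: fresh clock plus W0's own tick → (1, 0, 0)
invoked at 5, C merges VC(B)=(0, 0, 1) and bumps W2's slot → (0, 0, 2)
invoked at 1, A merges VC(B)=(0, 0, 1) and bumps W1's slot → (0, 1, 1)
target: VC(A) = (0, 1, 1)

(0, 1, 1)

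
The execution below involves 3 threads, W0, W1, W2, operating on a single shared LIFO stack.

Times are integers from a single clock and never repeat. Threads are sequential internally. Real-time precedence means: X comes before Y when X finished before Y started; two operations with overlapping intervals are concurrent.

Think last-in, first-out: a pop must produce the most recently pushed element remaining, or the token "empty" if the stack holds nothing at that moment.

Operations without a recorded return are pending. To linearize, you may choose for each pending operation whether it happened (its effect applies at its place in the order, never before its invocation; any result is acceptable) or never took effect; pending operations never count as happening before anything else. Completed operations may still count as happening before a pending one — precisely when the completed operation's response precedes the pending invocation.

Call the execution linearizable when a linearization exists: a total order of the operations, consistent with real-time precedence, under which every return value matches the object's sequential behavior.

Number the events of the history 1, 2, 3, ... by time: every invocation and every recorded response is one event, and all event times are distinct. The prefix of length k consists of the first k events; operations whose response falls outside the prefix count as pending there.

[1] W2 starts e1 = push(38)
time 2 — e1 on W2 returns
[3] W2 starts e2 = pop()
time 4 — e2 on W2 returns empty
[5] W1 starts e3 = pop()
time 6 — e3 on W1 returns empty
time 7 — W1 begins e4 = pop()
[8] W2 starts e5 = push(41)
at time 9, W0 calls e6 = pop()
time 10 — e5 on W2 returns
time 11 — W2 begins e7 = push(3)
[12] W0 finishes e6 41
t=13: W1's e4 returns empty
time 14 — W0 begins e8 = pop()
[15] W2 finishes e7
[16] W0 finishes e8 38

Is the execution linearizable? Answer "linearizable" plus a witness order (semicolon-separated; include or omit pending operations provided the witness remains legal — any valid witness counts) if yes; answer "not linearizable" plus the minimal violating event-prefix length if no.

not linearizable — minimal violating prefix: 4 events

already the first 4 events (up to e2's response at time 4) admit no linearization; the first 3 still do
one real-time candidate order over the 2 completed operations — the LIFO stack replay rejects it
e.g. e1, e2: illegal at step 2, since e2 pop() → empty cannot apply there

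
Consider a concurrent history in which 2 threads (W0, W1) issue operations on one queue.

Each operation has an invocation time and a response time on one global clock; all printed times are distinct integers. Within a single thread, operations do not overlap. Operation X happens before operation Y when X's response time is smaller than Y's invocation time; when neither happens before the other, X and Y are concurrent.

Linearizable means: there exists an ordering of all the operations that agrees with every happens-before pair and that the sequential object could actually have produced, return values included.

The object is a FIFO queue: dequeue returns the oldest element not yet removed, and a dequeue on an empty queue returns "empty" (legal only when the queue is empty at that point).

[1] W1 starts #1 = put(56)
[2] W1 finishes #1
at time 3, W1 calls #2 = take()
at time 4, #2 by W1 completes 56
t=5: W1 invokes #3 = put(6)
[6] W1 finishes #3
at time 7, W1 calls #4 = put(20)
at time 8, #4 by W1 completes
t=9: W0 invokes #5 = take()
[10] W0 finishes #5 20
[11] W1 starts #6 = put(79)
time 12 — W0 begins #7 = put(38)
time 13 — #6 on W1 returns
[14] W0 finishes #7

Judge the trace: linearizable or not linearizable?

not linearizable

through event 9 a valid linearization exists; event 10 (#5 responding at time 10) ends that
the completed operations (5 total) allow one real-time order; the queue replay rejects it
take #1, #2, #3, #4, #5: step 5 already fails, because #5 take() → 20 cannot occur there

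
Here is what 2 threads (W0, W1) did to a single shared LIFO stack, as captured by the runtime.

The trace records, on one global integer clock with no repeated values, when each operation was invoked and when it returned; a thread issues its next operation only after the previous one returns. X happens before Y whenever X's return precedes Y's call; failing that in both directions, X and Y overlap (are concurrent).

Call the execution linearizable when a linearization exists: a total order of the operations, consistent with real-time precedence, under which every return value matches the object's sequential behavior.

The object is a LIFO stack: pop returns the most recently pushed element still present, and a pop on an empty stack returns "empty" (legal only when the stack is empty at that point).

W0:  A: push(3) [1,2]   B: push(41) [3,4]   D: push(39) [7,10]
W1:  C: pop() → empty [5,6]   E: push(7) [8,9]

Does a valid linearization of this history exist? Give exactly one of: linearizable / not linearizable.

through event 5 a valid linearization exists; event 6 (C responding at time 6) ends that
exactly one order of the 3 completed ops respects real time; the LIFO stack replay fails
take A, B, C: step 3 already fails, because C pop() → empty cannot occur there

not linearizable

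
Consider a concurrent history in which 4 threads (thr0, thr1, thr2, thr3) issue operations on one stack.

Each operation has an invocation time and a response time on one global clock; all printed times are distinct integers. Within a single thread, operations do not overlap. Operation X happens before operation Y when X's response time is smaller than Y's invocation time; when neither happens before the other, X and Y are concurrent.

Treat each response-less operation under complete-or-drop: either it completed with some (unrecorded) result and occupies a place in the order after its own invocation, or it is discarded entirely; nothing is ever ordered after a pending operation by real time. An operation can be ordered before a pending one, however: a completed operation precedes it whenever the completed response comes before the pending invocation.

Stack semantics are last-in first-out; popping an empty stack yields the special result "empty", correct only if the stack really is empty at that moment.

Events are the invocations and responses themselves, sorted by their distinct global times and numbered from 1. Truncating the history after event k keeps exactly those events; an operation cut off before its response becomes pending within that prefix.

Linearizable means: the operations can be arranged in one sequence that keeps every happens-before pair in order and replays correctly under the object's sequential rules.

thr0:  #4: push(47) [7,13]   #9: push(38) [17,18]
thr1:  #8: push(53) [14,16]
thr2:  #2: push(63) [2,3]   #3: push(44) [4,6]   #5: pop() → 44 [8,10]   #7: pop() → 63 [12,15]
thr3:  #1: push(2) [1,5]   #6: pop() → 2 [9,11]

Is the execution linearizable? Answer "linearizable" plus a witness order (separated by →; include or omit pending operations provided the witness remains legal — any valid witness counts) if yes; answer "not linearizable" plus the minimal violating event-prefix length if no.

step 1: #2 push(63) — stack <63>
step 2: #1 push(2) — stack <63,2>
step 3: #3 push(44) — stack <63,2,44>
step 4: #5 pop() → 44 — stack <63,2>
step 5: #6 pop() → 2 — stack <63>
step 6: #7 pop() → 63 — stack <>
step 7: #4 push(47) — stack <47>
step 8: #8 push(53) — stack <47,53>
step 9: #9 push(38) — stack <47,53,38>

linearizable — witness: #2 → #1 → #3 → #5 → #6 → #7 → #4 → #8 → #9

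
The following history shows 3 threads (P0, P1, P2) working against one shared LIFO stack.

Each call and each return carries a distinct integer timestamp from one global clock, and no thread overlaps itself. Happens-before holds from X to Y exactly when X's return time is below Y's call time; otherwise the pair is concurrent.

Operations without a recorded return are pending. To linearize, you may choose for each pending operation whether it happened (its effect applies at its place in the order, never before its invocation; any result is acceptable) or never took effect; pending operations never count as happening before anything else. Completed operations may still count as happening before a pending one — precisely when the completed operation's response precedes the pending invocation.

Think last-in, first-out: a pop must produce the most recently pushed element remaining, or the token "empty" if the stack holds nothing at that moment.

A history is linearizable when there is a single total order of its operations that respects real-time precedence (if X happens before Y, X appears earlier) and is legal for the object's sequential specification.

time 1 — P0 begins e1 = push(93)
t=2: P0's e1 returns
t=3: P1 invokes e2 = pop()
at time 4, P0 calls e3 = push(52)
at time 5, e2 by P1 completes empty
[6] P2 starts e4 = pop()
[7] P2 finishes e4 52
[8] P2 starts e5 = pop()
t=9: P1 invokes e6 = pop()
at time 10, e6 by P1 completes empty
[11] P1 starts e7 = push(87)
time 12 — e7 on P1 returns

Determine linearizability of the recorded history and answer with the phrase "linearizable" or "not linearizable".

cut after 4 events: linearizable; cut after 5 events (e2 responds, time 5): not linearizable
a single order respects real time; the 2 completed LIFO stack operations fail replay along it
completion choices over the 1 pending operation (e3) were checked; none helps
one such order, e1, e2 (pending dropped), breaks at step 2 where e2 pop() → empty is illegal

not linearizable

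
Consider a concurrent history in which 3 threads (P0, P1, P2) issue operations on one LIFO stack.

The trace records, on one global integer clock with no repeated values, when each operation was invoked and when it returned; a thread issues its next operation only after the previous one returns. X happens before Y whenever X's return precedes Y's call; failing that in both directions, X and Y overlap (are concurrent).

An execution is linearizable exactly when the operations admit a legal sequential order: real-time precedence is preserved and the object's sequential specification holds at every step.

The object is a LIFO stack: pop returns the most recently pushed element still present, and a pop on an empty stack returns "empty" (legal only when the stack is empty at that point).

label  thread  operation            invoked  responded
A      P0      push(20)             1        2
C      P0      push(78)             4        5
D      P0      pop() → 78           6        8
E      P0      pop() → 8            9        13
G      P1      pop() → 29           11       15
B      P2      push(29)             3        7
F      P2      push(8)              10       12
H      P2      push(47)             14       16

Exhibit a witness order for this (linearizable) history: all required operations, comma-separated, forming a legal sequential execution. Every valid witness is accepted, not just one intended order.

A, B, C, D, F, E, G, H

step 1: A push(20) — stack <20>
step 2: B push(29) — stack <20,29>
step 3: C push(78) — stack <20,29,78>
step 4: D pop() → 78 — stack <20,29>
step 5: F push(8) — stack <20,29,8>
step 6: E pop() → 8 — stack <20,29>
step 7: G pop() → 29 — stack <20>
step 8: H push(47) — stack <20,47>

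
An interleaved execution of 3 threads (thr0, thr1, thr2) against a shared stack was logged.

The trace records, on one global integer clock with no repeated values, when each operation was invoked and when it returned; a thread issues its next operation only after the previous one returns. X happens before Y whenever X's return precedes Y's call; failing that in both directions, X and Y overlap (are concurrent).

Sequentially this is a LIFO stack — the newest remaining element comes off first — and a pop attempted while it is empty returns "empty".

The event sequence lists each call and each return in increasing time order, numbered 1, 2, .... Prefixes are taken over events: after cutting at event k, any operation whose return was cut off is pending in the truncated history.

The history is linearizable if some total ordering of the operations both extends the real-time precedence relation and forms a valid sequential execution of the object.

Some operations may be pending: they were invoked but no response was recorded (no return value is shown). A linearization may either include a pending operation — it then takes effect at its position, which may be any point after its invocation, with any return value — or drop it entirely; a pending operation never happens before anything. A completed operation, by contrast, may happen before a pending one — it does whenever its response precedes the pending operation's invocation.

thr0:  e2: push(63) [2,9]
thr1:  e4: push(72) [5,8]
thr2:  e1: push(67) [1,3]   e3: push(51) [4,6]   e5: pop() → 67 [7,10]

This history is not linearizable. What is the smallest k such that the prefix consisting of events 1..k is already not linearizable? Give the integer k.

10

events 1..9 are linearizable, e.g. via e1, e2, e3, e4:
step 1: e1 push(67) — stack <67>
step 2: e2 push(63) — stack <67,63>
step 3: e3 push(51) — stack <67,63,51>
step 4: e4 push(72) — stack <67,63,51,72>
event 10 — e5's response, time 10 — after it, nothing linearizes
e.g. e1, e2, e3, e4, e5: illegal at step 5, since e5 pop() → 67 cannot apply there
e.g. e1, e2, e3, e5, e4: illegal at step 4, since e5 pop() → 67 cannot apply there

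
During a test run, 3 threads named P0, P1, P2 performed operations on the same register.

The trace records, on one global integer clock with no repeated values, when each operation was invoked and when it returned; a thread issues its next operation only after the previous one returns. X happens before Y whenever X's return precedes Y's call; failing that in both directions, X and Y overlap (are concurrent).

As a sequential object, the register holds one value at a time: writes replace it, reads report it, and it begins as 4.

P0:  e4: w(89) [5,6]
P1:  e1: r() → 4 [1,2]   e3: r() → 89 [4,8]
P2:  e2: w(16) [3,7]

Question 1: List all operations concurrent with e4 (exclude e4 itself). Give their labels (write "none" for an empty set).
Answer: e2, e3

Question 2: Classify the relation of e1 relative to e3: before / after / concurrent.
Answer: before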